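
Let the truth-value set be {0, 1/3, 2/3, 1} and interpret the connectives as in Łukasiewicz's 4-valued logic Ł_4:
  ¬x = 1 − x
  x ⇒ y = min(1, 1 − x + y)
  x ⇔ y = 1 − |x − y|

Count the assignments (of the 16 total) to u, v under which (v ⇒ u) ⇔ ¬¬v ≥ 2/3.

7

u = 0, v = 0 ↦ 0  <
u = 0, v = 1/3 ↦ 2/3  ≥
u = 0, v = 2/3 ↦ 2/3  ≥
u = 0, v = 1 ↦ 0  <
u = 1/3, v = 0 ↦ 0  <
u = 1/3, v = 1/3 ↦ 1/3  <
u = 1/3, v = 2/3 ↦ 1  ≥
u = 1/3, v = 1 ↦ 1/3  <
u = 2/3, v = 0 ↦ 0  <
u = 2/3, v = 1/3 ↦ 1/3  <
u = 2/3, v = 2/3 ↦ 2/3  ≥
u = 2/3, v = 1 ↦ 2/3  ≥
u = 1, v = 0 ↦ 0  <
u = 1, v = 1/3 ↦ 1/3  <
u = 1, v = 2/3 ↦ 2/3  ≥
u = 1, v = 1 ↦ 1  ≥
So 7 of the 16 assignments meet the threshold.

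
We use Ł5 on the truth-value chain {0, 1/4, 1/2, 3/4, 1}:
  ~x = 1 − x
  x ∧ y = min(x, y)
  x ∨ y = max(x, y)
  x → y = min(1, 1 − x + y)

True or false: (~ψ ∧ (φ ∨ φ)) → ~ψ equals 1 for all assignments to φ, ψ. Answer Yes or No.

Yes

At φ = 1/4, ψ = 3/4, for instance:
~ψ = ~3/4 = 1/4
φ ∨ φ = 1/4 ∨ 1/4 = 1/4
~ψ ∧ (φ ∨ φ) = 1/4 ∧ 1/4 = 1/4
(~ψ ∧ (φ ∨ φ)) → ~ψ = 1/4 → 1/4 = 1
and checking the remaining 24 assignments likewise gives ≥ 1 in every case.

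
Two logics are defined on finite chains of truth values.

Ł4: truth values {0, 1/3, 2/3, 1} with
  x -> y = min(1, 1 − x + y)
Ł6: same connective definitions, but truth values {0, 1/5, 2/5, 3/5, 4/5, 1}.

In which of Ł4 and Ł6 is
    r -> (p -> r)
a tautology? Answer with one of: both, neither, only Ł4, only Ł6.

In Ł4: every assignment gives 1 — tautology.
In Ł6: every assignment gives 1 — tautology.

both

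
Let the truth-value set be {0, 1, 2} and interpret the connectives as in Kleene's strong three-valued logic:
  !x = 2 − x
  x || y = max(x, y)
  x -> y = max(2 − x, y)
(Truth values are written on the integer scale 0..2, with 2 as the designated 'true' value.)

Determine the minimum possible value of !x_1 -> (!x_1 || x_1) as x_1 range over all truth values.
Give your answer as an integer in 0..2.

1

Take x_1 = 1:
!x_1 = !1 = 1
!x_1 = !1 = 1
!x_1 || x_1 = 1 || 1 = 1
!x_1 -> (!x_1 || x_1) = 1 -> 1 = 1
No assignment yields a value below 1, so this is the minimum.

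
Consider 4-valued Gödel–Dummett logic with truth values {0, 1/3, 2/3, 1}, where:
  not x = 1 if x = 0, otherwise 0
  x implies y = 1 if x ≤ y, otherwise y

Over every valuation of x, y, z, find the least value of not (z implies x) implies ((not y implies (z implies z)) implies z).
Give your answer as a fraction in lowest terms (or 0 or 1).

1/3

Take x = 0, y = 0, z = 1/3:
z implies x = 1/3 implies 0 = 0
not (z implies x) = not 0 = 1
not y = not 0 = 1
z implies z = 1/3 implies 1/3 = 1
not y implies (z implies z) = 1 implies 1 = 1
(not y implies (z implies z)) implies z = 1 implies 1/3 = 1/3
not (z implies x) implies ((not y implies (z implies z)) implies z) = 1 implies 1/3 = 1/3
No assignment yields a value below 1/3, so this is the minimum.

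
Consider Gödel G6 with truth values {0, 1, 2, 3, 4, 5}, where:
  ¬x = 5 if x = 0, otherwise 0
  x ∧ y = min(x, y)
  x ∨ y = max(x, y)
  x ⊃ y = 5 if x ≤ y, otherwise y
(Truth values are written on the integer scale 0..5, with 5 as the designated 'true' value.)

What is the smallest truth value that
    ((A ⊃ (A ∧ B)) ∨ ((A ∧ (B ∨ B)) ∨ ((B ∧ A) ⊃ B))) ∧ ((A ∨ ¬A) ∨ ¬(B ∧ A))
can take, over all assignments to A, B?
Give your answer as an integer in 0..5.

Take A = 1, B = 1:
A ∧ B = 1 ∧ 1 = 1
A ⊃ (A ∧ B) = 1 ⊃ 1 = 5
B ∨ B = 1 ∨ 1 = 1
A ∧ (B ∨ B) = 1 ∧ 1 = 1
B ∧ A = 1 ∧ 1 = 1
(B ∧ A) ⊃ B = 1 ⊃ 1 = 5
(A ∧ (B ∨ B)) ∨ ((B ∧ A) ⊃ B) = 1 ∨ 5 = 5
(A ⊃ (A ∧ B)) ∨ ((A ∧ (B ∨ B)) ∨ ((B ∧ A) ⊃ B)) = 5 ∨ 5 = 5
¬A = ¬1 = 0
A ∨ ¬A = 1 ∨ 0 = 1
B ∧ A = 1 ∧ 1 = 1
¬(B ∧ A) = ¬1 = 0
(A ∨ ¬A) ∨ ¬(B ∧ A) = 1 ∨ 0 = 1
((A ⊃ (A ∧ B)) ∨ ((A ∧ (B ∨ B)) ∨ ((B ∧ A) ⊃ B))) ∧ ((A ∨ ¬A) ∨ ¬(B ∧ A)) = 5 ∧ 1 = 1
No assignment yields a value below 1, so this is the minimum.

1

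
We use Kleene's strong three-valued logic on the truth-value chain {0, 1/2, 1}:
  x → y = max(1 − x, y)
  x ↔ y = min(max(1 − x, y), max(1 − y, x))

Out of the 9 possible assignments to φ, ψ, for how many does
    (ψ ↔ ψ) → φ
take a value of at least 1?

3

φ = 0, ψ = 0 ↦ 0  <
φ = 0, ψ = 1/2 ↦ 1/2  <
φ = 0, ψ = 1 ↦ 0  <
φ = 1/2, ψ = 0 ↦ 1/2  <
φ = 1/2, ψ = 1/2 ↦ 1/2  <
φ = 1/2, ψ = 1 ↦ 1/2  <
φ = 1, ψ = 0 ↦ 1  ≥
φ = 1, ψ = 1/2 ↦ 1  ≥
φ = 1, ψ = 1 ↦ 1  ≥
So 3 of the 9 assignments meet the threshold.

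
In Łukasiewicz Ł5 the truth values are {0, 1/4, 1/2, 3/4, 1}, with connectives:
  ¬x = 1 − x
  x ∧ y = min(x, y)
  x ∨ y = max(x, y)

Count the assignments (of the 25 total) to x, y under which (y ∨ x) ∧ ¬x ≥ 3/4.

value 1: 1 assignment (counts)
value 3/4: 3 assignments (counts)
value 1/2: 7 assignments
value 1/4: 8 assignments
value 0: 6 assignments
So 4 of the 25 assignments meet the threshold.

4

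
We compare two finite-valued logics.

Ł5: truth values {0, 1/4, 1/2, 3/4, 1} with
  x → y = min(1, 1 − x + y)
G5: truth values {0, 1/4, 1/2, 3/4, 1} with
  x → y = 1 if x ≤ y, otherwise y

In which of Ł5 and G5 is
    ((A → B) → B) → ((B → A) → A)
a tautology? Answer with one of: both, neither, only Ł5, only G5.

In Ł5: every assignment gives 1 — tautology.
In G5: at A = 1/4, B = 0 the value is 1/4 — not a tautology.

only Ł5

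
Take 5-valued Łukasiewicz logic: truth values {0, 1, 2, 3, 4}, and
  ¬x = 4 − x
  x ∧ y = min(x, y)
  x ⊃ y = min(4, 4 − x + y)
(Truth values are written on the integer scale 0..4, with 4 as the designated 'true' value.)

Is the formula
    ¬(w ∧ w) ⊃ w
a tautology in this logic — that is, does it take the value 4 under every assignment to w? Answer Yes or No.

No

Counterexample: take w = 0.
w ∧ w = 0 ∧ 0 = 0
¬(w ∧ w) = ¬0 = 4
¬(w ∧ w) ⊃ w = 4 ⊃ 0 = 0
This gives 0 ≠ 4.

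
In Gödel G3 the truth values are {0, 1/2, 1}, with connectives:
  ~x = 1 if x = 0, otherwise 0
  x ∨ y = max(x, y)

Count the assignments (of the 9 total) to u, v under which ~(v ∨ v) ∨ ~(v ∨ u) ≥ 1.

3

u = 0, v = 0 ↦ 1  ≥
u = 0, v = 1/2 ↦ 0  <
u = 0, v = 1 ↦ 0  <
u = 1/2, v = 0 ↦ 1  ≥
u = 1/2, v = 1/2 ↦ 0  <
u = 1/2, v = 1 ↦ 0  <
u = 1, v = 0 ↦ 1  ≥
u = 1, v = 1/2 ↦ 0  <
u = 1, v = 1 ↦ 0  <
So 3 of the 9 assignments meet the threshold.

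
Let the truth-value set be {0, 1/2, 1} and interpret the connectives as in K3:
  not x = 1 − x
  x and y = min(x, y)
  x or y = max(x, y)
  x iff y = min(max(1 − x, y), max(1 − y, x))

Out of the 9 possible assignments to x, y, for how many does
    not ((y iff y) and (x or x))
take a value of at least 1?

3

x = 0, y = 0 ↦ 1  ≥
x = 0, y = 1/2 ↦ 1  ≥
x = 0, y = 1 ↦ 1  ≥
x = 1/2, y = 0 ↦ 1/2  <
x = 1/2, y = 1/2 ↦ 1/2  <
x = 1/2, y = 1 ↦ 1/2  <
x = 1, y = 0 ↦ 0  <
x = 1, y = 1/2 ↦ 1/2  <
x = 1, y = 1 ↦ 0  <
So 3 of the 9 assignments meet the threshold.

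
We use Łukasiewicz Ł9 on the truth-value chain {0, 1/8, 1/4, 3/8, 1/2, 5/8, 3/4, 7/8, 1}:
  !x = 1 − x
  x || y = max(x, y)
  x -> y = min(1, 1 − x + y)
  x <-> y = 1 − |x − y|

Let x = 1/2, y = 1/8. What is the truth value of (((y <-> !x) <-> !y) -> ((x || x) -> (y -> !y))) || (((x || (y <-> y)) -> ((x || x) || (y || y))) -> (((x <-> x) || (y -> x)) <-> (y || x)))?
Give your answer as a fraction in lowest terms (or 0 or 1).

1

!x = !1/2 = 1/2
y <-> !x = 1/8 <-> 1/2 = 5/8
!y = !1/8 = 7/8
(y <-> !x) <-> !y = 5/8 <-> 7/8 = 3/4
x || x = 1/2 || 1/2 = 1/2
!y = !1/8 = 7/8
y -> !y = 1/8 -> 7/8 = 1
(x || x) -> (y -> !y) = 1/2 -> 1 = 1
((y <-> !x) <-> !y) -> ((x || x) -> (y -> !y)) = 3/4 -> 1 = 1
y <-> y = 1/8 <-> 1/8 = 1
x || (y <-> y) = 1/2 || 1 = 1
x || x = 1/2 || 1/2 = 1/2
y || y = 1/8 || 1/8 = 1/8
(x || x) || (y || y) = 1/2 || 1/8 = 1/2
(x || (y <-> y)) -> ((x || x) || (y || y)) = 1 -> 1/2 = 1/2
x <-> x = 1/2 <-> 1/2 = 1
y -> x = 1/8 -> 1/2 = 1
(x <-> x) || (y -> x) = 1 || 1 = 1
y || x = 1/8 || 1/2 = 1/2
((x <-> x) || (y -> x)) <-> (y || x) = 1 <-> 1/2 = 1/2
((x || (y <-> y)) -> ((x || x) || (y || y))) -> (((x <-> x) || (y -> x)) <-> (y || x)) = 1/2 -> 1/2 = 1
(((y <-> !x) <-> !y) -> ((x || x) -> (y -> !y))) || (((x || (y <-> y)) -> ((x || x) || (y || y))) -> (((x <-> x) || (y -> x)) <-> (y || x))) = 1 || 1 = 1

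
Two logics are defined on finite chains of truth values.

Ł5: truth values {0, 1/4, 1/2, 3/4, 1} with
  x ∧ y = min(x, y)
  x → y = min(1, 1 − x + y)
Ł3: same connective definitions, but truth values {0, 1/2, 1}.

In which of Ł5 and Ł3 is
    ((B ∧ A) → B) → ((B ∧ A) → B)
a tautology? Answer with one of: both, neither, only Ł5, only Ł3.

both

In Ł5: every assignment gives 1 — tautology.
In Ł3: every assignment gives 1 — tautology.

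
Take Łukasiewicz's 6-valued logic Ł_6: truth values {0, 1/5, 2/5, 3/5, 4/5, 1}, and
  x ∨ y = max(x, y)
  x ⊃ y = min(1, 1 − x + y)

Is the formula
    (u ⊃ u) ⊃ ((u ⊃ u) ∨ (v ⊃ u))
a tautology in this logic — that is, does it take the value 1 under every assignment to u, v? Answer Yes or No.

At u = 1, v = 2/5, for instance:
u ⊃ u = 1 ⊃ 1 = 1
v ⊃ u = 2/5 ⊃ 1 = 1
(u ⊃ u) ∨ (v ⊃ u) = 1 ∨ 1 = 1
(u ⊃ u) ⊃ ((u ⊃ u) ∨ (v ⊃ u)) = 1 ⊃ 1 = 1
and checking the remaining 35 assignments likewise gives ≥ 1 in every case.

Yes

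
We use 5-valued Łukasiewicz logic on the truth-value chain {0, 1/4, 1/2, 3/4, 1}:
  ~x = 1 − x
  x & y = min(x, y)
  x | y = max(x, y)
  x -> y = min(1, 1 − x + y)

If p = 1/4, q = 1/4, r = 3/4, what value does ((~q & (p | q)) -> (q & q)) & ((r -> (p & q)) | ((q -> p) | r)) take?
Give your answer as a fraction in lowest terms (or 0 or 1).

1

~q = ~1/4 = 3/4
p | q = 1/4 | 1/4 = 1/4
~q & (p | q) = 3/4 & 1/4 = 1/4
q & q = 1/4 & 1/4 = 1/4
(~q & (p | q)) -> (q & q) = 1/4 -> 1/4 = 1
p & q = 1/4 & 1/4 = 1/4
r -> (p & q) = 3/4 -> 1/4 = 1/2
q -> p = 1/4 -> 1/4 = 1
(q -> p) | r = 1 | 3/4 = 1
(r -> (p & q)) | ((q -> p) | r) = 1/2 | 1 = 1
((~q & (p | q)) -> (q & q)) & ((r -> (p & q)) | ((q -> p) | r)) = 1 & 1 = 1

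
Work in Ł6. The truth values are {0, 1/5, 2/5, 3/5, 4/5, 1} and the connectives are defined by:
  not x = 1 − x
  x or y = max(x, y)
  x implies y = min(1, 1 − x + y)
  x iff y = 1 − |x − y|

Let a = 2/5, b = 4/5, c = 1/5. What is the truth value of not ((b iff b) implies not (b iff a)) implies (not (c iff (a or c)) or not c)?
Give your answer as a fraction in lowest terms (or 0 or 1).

1

b iff b = 4/5 iff 4/5 = 1
b iff a = 4/5 iff 2/5 = 3/5
not (b iff a) = not 3/5 = 2/5
(b iff b) implies not (b iff a) = 1 implies 2/5 = 2/5
not ((b iff b) implies not (b iff a)) = not 2/5 = 3/5
a or c = 2/5 or 1/5 = 2/5
c iff (a or c) = 1/5 iff 2/5 = 4/5
not (c iff (a or c)) = not 4/5 = 1/5
not c = not 1/5 = 4/5
not (c iff (a or c)) or not c = 1/5 or 4/5 = 4/5
not ((b iff b) implies not (b iff a)) implies (not (c iff (a or c)) or not c) = 3/5 implies 4/5 = 1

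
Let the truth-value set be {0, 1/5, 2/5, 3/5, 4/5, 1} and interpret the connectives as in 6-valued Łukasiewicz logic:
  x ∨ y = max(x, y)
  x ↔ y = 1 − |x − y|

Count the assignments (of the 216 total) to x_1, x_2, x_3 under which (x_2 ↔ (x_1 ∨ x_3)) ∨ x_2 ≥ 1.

value 1: 61 assignments (counts)
value 4/5: 60 assignments
value 3/5: 37 assignments
value 2/5: 27 assignments
value 1/5: 20 assignments
value 0: 11 assignments
So 61 of the 216 assignments meet the threshold.

61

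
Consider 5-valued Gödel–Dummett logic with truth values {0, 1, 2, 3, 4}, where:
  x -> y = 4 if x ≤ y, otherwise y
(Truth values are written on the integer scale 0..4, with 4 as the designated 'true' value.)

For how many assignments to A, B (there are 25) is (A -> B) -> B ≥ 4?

value 4: 15 assignments (counts)
value 3: 4 assignments
value 2: 3 assignments
value 1: 2 assignments
value 0: 1 assignment
So 15 of the 25 assignments meet the threshold.

15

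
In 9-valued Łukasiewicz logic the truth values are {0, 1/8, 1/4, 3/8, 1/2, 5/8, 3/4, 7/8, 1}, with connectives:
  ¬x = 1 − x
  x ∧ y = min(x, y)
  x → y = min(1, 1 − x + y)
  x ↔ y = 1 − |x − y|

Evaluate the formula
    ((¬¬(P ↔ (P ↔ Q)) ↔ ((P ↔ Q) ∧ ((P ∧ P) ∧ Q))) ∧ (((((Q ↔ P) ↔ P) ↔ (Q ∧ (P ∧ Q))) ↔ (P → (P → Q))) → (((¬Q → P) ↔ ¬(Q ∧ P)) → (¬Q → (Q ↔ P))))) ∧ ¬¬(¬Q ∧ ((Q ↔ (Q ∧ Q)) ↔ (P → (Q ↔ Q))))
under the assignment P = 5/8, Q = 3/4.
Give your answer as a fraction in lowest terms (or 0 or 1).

P ↔ Q = 5/8 ↔ 3/4 = 7/8
P ↔ (P ↔ Q) = 5/8 ↔ 7/8 = 3/4
¬(P ↔ (P ↔ Q)) = ¬3/4 = 1/4
¬¬(P ↔ (P ↔ Q)) = ¬1/4 = 3/4
P ↔ Q = 5/8 ↔ 3/4 = 7/8
P ∧ P = 5/8 ∧ 5/8 = 5/8
(P ∧ P) ∧ Q = 5/8 ∧ 3/4 = 5/8
(P ↔ Q) ∧ ((P ∧ P) ∧ Q) = 7/8 ∧ 5/8 = 5/8
¬¬(P ↔ (P ↔ Q)) ↔ ((P ↔ Q) ∧ ((P ∧ P) ∧ Q)) = 3/4 ↔ 5/8 = 7/8
Q ↔ P = 3/4 ↔ 5/8 = 7/8
(Q ↔ P) ↔ P = 7/8 ↔ 5/8 = 3/4
P ∧ Q = 5/8 ∧ 3/4 = 5/8
Q ∧ (P ∧ Q) = 3/4 ∧ 5/8 = 5/8
((Q ↔ P) ↔ P) ↔ (Q ∧ (P ∧ Q)) = 3/4 ↔ 5/8 = 7/8
P → Q = 5/8 → 3/4 = 1
P → (P → Q) = 5/8 → 1 = 1
(((Q ↔ P) ↔ P) ↔ (Q ∧ (P ∧ Q))) ↔ (P → (P → Q)) = 7/8 ↔ 1 = 7/8
¬Q = ¬3/4 = 1/4
¬Q → P = 1/4 → 5/8 = 1
Q ∧ P = 3/4 ∧ 5/8 = 5/8
¬(Q ∧ P) = ¬5/8 = 3/8
(¬Q → P) ↔ ¬(Q ∧ P) = 1 ↔ 3/8 = 3/8
¬Q = ¬3/4 = 1/4
Q ↔ P = 3/4 ↔ 5/8 = 7/8
¬Q → (Q ↔ P) = 1/4 → 7/8 = 1
((¬Q → P) ↔ ¬(Q ∧ P)) → (¬Q → (Q ↔ P)) = 3/8 → 1 = 1
((((Q ↔ P) ↔ P) ↔ (Q ∧ (P ∧ Q))) ↔ (P → (P → Q))) → (((¬Q → P) ↔ ¬(Q ∧ P)) → (¬Q → (Q ↔ P))) = 7/8 → 1 = 1
(¬¬(P ↔ (P ↔ Q)) ↔ ((P ↔ Q) ∧ ((P ∧ P) ∧ Q))) ∧ (((((Q ↔ P) ↔ P) ↔ (Q ∧ (P ∧ Q))) ↔ (P → (P → Q))) → (((¬Q → P) ↔ ¬(Q ∧ P)) → (¬Q → (Q ↔ P)))) = 7/8 ∧ 1 = 7/8
¬Q = ¬3/4 = 1/4
Q ∧ Q = 3/4 ∧ 3/4 = 3/4
Q ↔ (Q ∧ Q) = 3/4 ↔ 3/4 = 1
Q ↔ Q = 3/4 ↔ 3/4 = 1
P → (Q ↔ Q) = 5/8 → 1 = 1
(Q ↔ (Q ∧ Q)) ↔ (P → (Q ↔ Q)) = 1 ↔ 1 = 1
¬Q ∧ ((Q ↔ (Q ∧ Q)) ↔ (P → (Q ↔ Q))) = 1/4 ∧ 1 = 1/4
¬(¬Q ∧ ((Q ↔ (Q ∧ Q)) ↔ (P → (Q ↔ Q)))) = ¬1/4 = 3/4
¬¬(¬Q ∧ ((Q ↔ (Q ∧ Q)) ↔ (P → (Q ↔ Q)))) = ¬3/4 = 1/4
((¬¬(P ↔ (P ↔ Q)) ↔ ((P ↔ Q) ∧ ((P ∧ P) ∧ Q))) ∧ (((((Q ↔ P) ↔ P) ↔ (Q ∧ (P ∧ Q))) ↔ (P → (P → Q))) → (((¬Q → P) ↔ ¬(Q ∧ P)) → (¬Q → (Q ↔ P))))) ∧ ¬¬(¬Q ∧ ((Q ↔ (Q ∧ Q)) ↔ (P → (Q ↔ Q)))) = 7/8 ∧ 1/4 = 1/4

1/4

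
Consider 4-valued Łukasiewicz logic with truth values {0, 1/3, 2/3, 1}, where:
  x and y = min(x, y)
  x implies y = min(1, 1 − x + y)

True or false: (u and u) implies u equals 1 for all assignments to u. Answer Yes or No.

Yes

u = 0 ↦ 1
u = 1/3 ↦ 1
u = 2/3 ↦ 1
u = 1 ↦ 1
Every assignment gives a value ≥ 1.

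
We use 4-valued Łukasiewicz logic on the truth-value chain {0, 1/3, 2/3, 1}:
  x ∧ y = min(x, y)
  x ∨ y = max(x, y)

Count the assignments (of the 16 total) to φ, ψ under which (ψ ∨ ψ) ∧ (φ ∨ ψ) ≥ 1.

φ = 0, ψ = 0 ↦ 0  <
φ = 0, ψ = 1/3 ↦ 1/3  <
φ = 0, ψ = 2/3 ↦ 2/3  <
φ = 0, ψ = 1 ↦ 1  ≥
φ = 1/3, ψ = 0 ↦ 0  <
φ = 1/3, ψ = 1/3 ↦ 1/3  <
φ = 1/3, ψ = 2/3 ↦ 2/3  <
φ = 1/3, ψ = 1 ↦ 1  ≥
φ = 2/3, ψ = 0 ↦ 0  <
φ = 2/3, ψ = 1/3 ↦ 1/3  <
φ = 2/3, ψ = 2/3 ↦ 2/3  <
φ = 2/3, ψ = 1 ↦ 1  ≥
φ = 1, ψ = 0 ↦ 0  <
φ = 1, ψ = 1/3 ↦ 1/3  <
φ = 1, ψ = 2/3 ↦ 2/3  <
φ = 1, ψ = 1 ↦ 1  ≥
So 4 of the 16 assignments meet the threshold.

4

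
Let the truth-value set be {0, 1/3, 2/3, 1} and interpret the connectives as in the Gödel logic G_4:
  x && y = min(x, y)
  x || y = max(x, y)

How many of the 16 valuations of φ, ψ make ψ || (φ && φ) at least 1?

7

φ = 0, ψ = 0 ↦ 0  <
φ = 0, ψ = 1/3 ↦ 1/3  <
φ = 0, ψ = 2/3 ↦ 2/3  <
φ = 0, ψ = 1 ↦ 1  ≥
φ = 1/3, ψ = 0 ↦ 1/3  <
φ = 1/3, ψ = 1/3 ↦ 1/3  <
φ = 1/3, ψ = 2/3 ↦ 2/3  <
φ = 1/3, ψ = 1 ↦ 1  ≥
φ = 2/3, ψ = 0 ↦ 2/3  <
φ = 2/3, ψ = 1/3 ↦ 2/3  <
φ = 2/3, ψ = 2/3 ↦ 2/3  <
φ = 2/3, ψ = 1 ↦ 1  ≥
φ = 1, ψ = 0 ↦ 1  ≥
φ = 1, ψ = 1/3 ↦ 1  ≥
φ = 1, ψ = 2/3 ↦ 1  ≥
φ = 1, ψ = 1 ↦ 1  ≥
So 7 of the 16 assignments meet the threshold.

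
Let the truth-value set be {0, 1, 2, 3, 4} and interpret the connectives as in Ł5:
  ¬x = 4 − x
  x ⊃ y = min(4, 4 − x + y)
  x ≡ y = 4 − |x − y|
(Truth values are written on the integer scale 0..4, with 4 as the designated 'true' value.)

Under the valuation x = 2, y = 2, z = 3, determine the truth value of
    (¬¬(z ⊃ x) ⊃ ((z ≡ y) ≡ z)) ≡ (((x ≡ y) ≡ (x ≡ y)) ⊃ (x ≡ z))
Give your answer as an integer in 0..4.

z ⊃ x = 3 ⊃ 2 = 3
¬(z ⊃ x) = ¬3 = 1
¬¬(z ⊃ x) = ¬1 = 3
z ≡ y = 3 ≡ 2 = 3
(z ≡ y) ≡ z = 3 ≡ 3 = 4
¬¬(z ⊃ x) ⊃ ((z ≡ y) ≡ z) = 3 ⊃ 4 = 4
x ≡ y = 2 ≡ 2 = 4
x ≡ y = 2 ≡ 2 = 4
(x ≡ y) ≡ (x ≡ y) = 4 ≡ 4 = 4
x ≡ z = 2 ≡ 3 = 3
((x ≡ y) ≡ (x ≡ y)) ⊃ (x ≡ z) = 4 ⊃ 3 = 3
(¬¬(z ⊃ x) ⊃ ((z ≡ y) ≡ z)) ≡ (((x ≡ y) ≡ (x ≡ y)) ⊃ (x ≡ z)) = 4 ≡ 3 = 3

3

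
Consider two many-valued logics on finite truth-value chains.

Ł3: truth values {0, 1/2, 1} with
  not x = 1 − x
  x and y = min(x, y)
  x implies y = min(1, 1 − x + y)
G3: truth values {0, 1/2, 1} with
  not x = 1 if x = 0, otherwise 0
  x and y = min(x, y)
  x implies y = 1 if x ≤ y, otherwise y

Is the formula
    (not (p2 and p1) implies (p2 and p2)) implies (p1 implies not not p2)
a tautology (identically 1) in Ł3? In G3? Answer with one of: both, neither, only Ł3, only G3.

only G3

In Ł3: at p1 = 1, p2 = 1/2 the value is 1/2 — not a tautology.
In G3: every assignment gives 1 — tautology.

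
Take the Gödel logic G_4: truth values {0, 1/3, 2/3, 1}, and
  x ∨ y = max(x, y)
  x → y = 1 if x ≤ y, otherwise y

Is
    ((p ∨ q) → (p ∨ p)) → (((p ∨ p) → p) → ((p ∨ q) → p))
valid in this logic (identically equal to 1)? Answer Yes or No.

Yes

p = 0, q = 0 ↦ 1
p = 0, q = 1/3 ↦ 1
p = 0, q = 2/3 ↦ 1
p = 0, q = 1 ↦ 1
p = 1/3, q = 0 ↦ 1
p = 1/3, q = 1/3 ↦ 1
p = 1/3, q = 2/3 ↦ 1
p = 1/3, q = 1 ↦ 1
p = 2/3, q = 0 ↦ 1
p = 2/3, q = 1/3 ↦ 1
p = 2/3, q = 2/3 ↦ 1
p = 2/3, q = 1 ↦ 1
p = 1, q = 0 ↦ 1
p = 1, q = 1/3 ↦ 1
p = 1, q = 2/3 ↦ 1
p = 1, q = 1 ↦ 1
Every assignment gives a value ≥ 1.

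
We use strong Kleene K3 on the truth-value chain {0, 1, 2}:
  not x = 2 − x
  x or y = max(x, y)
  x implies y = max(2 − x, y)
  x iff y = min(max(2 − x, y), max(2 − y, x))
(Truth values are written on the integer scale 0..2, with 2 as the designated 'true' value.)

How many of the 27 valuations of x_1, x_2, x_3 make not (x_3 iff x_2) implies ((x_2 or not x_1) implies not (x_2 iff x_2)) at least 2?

8

value 2: 8 assignments (counts)
value 1: 15 assignments
value 0: 4 assignments
So 8 of the 27 assignments meet the threshold.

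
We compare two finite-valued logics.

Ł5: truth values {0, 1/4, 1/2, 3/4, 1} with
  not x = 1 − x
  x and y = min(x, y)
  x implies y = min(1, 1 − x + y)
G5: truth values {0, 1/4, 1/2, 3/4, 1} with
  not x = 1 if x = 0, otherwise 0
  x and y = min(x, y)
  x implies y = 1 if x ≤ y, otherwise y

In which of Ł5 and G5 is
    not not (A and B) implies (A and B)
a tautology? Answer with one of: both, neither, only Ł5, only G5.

only Ł5

In Ł5: every assignment gives 1 — tautology.
In G5: at A = 1/4, B = 1/4 the value is 1/4 — not a tautology.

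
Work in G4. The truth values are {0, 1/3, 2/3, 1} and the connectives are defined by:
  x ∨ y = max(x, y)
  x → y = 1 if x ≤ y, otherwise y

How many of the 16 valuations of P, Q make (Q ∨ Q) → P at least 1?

P = 0, Q = 0 ↦ 1  ≥
P = 0, Q = 1/3 ↦ 0  <
P = 0, Q = 2/3 ↦ 0  <
P = 0, Q = 1 ↦ 0  <
P = 1/3, Q = 0 ↦ 1  ≥
P = 1/3, Q = 1/3 ↦ 1  ≥
P = 1/3, Q = 2/3 ↦ 1/3  <
P = 1/3, Q = 1 ↦ 1/3  <
P = 2/3, Q = 0 ↦ 1  ≥
P = 2/3, Q = 1/3 ↦ 1  ≥
P = 2/3, Q = 2/3 ↦ 1  ≥
P = 2/3, Q = 1 ↦ 2/3  <
P = 1, Q = 0 ↦ 1  ≥
P = 1, Q = 1/3 ↦ 1  ≥
P = 1, Q = 2/3 ↦ 1  ≥
P = 1, Q = 1 ↦ 1  ≥
So 10 of the 16 assignments meet the threshold.

10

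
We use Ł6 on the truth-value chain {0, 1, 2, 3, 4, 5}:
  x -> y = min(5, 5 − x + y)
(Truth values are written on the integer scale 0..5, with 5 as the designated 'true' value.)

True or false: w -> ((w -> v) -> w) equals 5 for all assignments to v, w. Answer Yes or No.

Yes

At v = 5, w = 1, for instance:
w -> v = 1 -> 5 = 5
(w -> v) -> w = 5 -> 1 = 1
w -> ((w -> v) -> w) = 1 -> 1 = 5
and checking the remaining 35 assignments likewise gives ≥ 5 in every case.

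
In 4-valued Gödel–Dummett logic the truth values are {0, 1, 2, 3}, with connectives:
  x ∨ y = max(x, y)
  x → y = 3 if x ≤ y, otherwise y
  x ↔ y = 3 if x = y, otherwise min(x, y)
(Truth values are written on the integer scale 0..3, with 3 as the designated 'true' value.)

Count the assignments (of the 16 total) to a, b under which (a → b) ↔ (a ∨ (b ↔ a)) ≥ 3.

4

a = 0, b = 0 ↦ 3  ≥
a = 0, b = 1 ↦ 0  <
a = 0, b = 2 ↦ 0  <
a = 0, b = 3 ↦ 0  <
a = 1, b = 0 ↦ 0  <
a = 1, b = 1 ↦ 3  ≥
a = 1, b = 2 ↦ 1  <
a = 1, b = 3 ↦ 1  <
a = 2, b = 0 ↦ 0  <
a = 2, b = 1 ↦ 1  <
a = 2, b = 2 ↦ 3  ≥
a = 2, b = 3 ↦ 2  <
a = 3, b = 0 ↦ 0  <
a = 3, b = 1 ↦ 1  <
a = 3, b = 2 ↦ 2  <
a = 3, b = 3 ↦ 3  ≥
So 4 of the 16 assignments meet the threshold.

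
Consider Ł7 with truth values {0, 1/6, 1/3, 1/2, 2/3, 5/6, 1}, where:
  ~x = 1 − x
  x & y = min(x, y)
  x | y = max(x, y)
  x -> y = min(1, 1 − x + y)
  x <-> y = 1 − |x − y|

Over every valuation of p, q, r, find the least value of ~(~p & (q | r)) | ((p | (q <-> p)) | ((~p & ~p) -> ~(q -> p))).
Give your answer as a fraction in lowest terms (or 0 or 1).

Take p = 0, q = 1/2, r = 0:
~p = ~0 = 1
q | r = 1/2 | 0 = 1/2
~p & (q | r) = 1 & 1/2 = 1/2
~(~p & (q | r)) = ~1/2 = 1/2
q <-> p = 1/2 <-> 0 = 1/2
p | (q <-> p) = 0 | 1/2 = 1/2
~p = ~0 = 1
~p = ~0 = 1
~p & ~p = 1 & 1 = 1
q -> p = 1/2 -> 0 = 1/2
~(q -> p) = ~1/2 = 1/2
(~p & ~p) -> ~(q -> p) = 1 -> 1/2 = 1/2
(p | (q <-> p)) | ((~p & ~p) -> ~(q -> p)) = 1/2 | 1/2 = 1/2
~(~p & (q | r)) | ((p | (q <-> p)) | ((~p & ~p) -> ~(q -> p))) = 1/2 | 1/2 = 1/2
No assignment yields a value below 1/2, so this is the minimum.

1/2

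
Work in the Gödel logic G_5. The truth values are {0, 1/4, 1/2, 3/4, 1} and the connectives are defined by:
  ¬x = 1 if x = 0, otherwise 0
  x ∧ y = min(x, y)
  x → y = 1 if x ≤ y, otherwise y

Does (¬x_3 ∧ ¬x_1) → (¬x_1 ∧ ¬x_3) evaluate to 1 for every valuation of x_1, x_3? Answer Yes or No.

At x_1 = 1/2, x_3 = 1/2, for instance:
¬x_3 = ¬1/2 = 0
¬x_1 = ¬1/2 = 0
¬x_3 ∧ ¬x_1 = 0 ∧ 0 = 0
¬x_1 ∧ ¬x_3 = 0 ∧ 0 = 0
(¬x_3 ∧ ¬x_1) → (¬x_1 ∧ ¬x_3) = 0 → 0 = 1
and checking the remaining 24 assignments likewise gives ≥ 1 in every case.

Yes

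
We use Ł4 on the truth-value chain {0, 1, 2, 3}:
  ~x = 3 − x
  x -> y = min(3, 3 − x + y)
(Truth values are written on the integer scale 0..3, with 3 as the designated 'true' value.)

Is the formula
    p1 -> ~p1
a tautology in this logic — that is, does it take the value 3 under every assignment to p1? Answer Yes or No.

No

Counterexample: take p1 = 2.
~p1 = ~2 = 1
p1 -> ~p1 = 2 -> 1 = 2
This gives 2 ≠ 3.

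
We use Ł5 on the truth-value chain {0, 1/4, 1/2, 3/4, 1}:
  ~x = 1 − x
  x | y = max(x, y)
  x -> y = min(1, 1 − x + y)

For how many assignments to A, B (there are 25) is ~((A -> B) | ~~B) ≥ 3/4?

3

value 1: 1 assignment (counts)
value 3/4: 2 assignments (counts)
value 1/2: 3 assignments
value 1/4: 4 assignments
value 0: 15 assignments
So 3 of the 25 assignments meet the threshold.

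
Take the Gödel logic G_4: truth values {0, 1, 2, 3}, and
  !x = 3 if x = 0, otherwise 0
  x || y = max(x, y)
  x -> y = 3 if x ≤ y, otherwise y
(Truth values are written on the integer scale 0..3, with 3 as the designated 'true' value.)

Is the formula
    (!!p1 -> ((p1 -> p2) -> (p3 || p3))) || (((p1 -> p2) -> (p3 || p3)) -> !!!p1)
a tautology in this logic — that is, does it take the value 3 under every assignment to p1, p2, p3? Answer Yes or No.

No

Counterexample: take p1 = 1, p2 = 1, p3 = 1.
!p1 = !1 = 0
!!p1 = !0 = 3
p1 -> p2 = 1 -> 1 = 3
p3 || p3 = 1 || 1 = 1
(p1 -> p2) -> (p3 || p3) = 3 -> 1 = 1
!!p1 -> ((p1 -> p2) -> (p3 || p3)) = 3 -> 1 = 1
p1 -> p2 = 1 -> 1 = 3
p3 || p3 = 1 || 1 = 1
(p1 -> p2) -> (p3 || p3) = 3 -> 1 = 1
!p1 = !1 = 0
!!p1 = !0 = 3
!!!p1 = !3 = 0
((p1 -> p2) -> (p3 || p3)) -> !!!p1 = 1 -> 0 = 0
(!!p1 -> ((p1 -> p2) -> (p3 || p3))) || (((p1 -> p2) -> (p3 || p3)) -> !!!p1) = 1 || 0 = 1
This gives 1 ≠ 3.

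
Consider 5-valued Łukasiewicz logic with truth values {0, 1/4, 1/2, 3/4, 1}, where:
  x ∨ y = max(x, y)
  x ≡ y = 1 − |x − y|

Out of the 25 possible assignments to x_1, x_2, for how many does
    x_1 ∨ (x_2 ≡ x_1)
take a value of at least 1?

9

value 1: 9 assignments (counts)
value 3/4: 9 assignments
value 1/2: 4 assignments
value 1/4: 2 assignments
value 0: 1 assignment
So 9 of the 25 assignments meet the threshold.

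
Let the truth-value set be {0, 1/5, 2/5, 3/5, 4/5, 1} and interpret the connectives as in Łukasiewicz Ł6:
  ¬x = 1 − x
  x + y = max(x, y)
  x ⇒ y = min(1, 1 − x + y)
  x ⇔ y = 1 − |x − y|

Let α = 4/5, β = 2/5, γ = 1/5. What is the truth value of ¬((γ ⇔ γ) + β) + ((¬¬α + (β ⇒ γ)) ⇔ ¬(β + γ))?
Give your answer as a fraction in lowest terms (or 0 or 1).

γ ⇔ γ = 1/5 ⇔ 1/5 = 1
(γ ⇔ γ) + β = 1 + 2/5 = 1
¬((γ ⇔ γ) + β) = ¬1 = 0
¬α = ¬4/5 = 1/5
¬¬α = ¬1/5 = 4/5
β ⇒ γ = 2/5 ⇒ 1/5 = 4/5
¬¬α + (β ⇒ γ) = 4/5 + 4/5 = 4/5
β + γ = 2/5 + 1/5 = 2/5
¬(β + γ) = ¬2/5 = 3/5
(¬¬α + (β ⇒ γ)) ⇔ ¬(β + γ) = 4/5 ⇔ 3/5 = 4/5
¬((γ ⇔ γ) + β) + ((¬¬α + (β ⇒ γ)) ⇔ ¬(β + γ)) = 0 + 4/5 = 4/5

4/5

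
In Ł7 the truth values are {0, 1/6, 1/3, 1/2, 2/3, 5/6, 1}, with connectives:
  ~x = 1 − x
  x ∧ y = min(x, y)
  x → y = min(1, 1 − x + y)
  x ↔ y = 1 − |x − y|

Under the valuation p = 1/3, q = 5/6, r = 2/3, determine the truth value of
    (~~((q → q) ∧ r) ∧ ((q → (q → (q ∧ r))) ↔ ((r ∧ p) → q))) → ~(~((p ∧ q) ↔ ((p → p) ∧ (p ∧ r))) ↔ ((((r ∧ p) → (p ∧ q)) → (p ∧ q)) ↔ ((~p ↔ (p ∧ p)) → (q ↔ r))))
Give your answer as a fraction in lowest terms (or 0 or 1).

q → q = 5/6 → 5/6 = 1
(q → q) ∧ r = 1 ∧ 2/3 = 2/3
~((q → q) ∧ r) = ~2/3 = 1/3
~~((q → q) ∧ r) = ~1/3 = 2/3
q ∧ r = 5/6 ∧ 2/3 = 2/3
q → (q ∧ r) = 5/6 → 2/3 = 5/6
q → (q → (q ∧ r)) = 5/6 → 5/6 = 1
r ∧ p = 2/3 ∧ 1/3 = 1/3
(r ∧ p) → q = 1/3 → 5/6 = 1
(q → (q → (q ∧ r))) ↔ ((r ∧ p) → q) = 1 ↔ 1 = 1
~~((q → q) ∧ r) ∧ ((q → (q → (q ∧ r))) ↔ ((r ∧ p) → q)) = 2/3 ∧ 1 = 2/3
p ∧ q = 1/3 ∧ 5/6 = 1/3
p → p = 1/3 → 1/3 = 1
p ∧ r = 1/3 ∧ 2/3 = 1/3
(p → p) ∧ (p ∧ r) = 1 ∧ 1/3 = 1/3
(p ∧ q) ↔ ((p → p) ∧ (p ∧ r)) = 1/3 ↔ 1/3 = 1
~((p ∧ q) ↔ ((p → p) ∧ (p ∧ r))) = ~1 = 0
r ∧ p = 2/3 ∧ 1/3 = 1/3
p ∧ q = 1/3 ∧ 5/6 = 1/3
(r ∧ p) → (p ∧ q) = 1/3 → 1/3 = 1
p ∧ q = 1/3 ∧ 5/6 = 1/3
((r ∧ p) → (p ∧ q)) → (p ∧ q) = 1 → 1/3 = 1/3
~p = ~1/3 = 2/3
p ∧ p = 1/3 ∧ 1/3 = 1/3
~p ↔ (p ∧ p) = 2/3 ↔ 1/3 = 2/3
q ↔ r = 5/6 ↔ 2/3 = 5/6
(~p ↔ (p ∧ p)) → (q ↔ r) = 2/3 → 5/6 = 1
(((r ∧ p) → (p ∧ q)) → (p ∧ q)) ↔ ((~p ↔ (p ∧ p)) → (q ↔ r)) = 1/3 ↔ 1 = 1/3
~((p ∧ q) ↔ ((p → p) ∧ (p ∧ r))) ↔ ((((r ∧ p) → (p ∧ q)) → (p ∧ q)) ↔ ((~p ↔ (p ∧ p)) → (q ↔ r))) = 0 ↔ 1/3 = 2/3
~(~((p ∧ q) ↔ ((p → p) ∧ (p ∧ r))) ↔ ((((r ∧ p) → (p ∧ q)) → (p ∧ q)) ↔ ((~p ↔ (p ∧ p)) → (q ↔ r)))) = ~2/3 = 1/3
(~~((q → q) ∧ r) ∧ ((q → (q → (q ∧ r))) ↔ ((r ∧ p) → q))) → ~(~((p ∧ q) ↔ ((p → p) ∧ (p ∧ r))) ↔ ((((r ∧ p) → (p ∧ q)) → (p ∧ q)) ↔ ((~p ↔ (p ∧ p)) → (q ↔ r)))) = 2/3 → 1/3 = 2/3

2/3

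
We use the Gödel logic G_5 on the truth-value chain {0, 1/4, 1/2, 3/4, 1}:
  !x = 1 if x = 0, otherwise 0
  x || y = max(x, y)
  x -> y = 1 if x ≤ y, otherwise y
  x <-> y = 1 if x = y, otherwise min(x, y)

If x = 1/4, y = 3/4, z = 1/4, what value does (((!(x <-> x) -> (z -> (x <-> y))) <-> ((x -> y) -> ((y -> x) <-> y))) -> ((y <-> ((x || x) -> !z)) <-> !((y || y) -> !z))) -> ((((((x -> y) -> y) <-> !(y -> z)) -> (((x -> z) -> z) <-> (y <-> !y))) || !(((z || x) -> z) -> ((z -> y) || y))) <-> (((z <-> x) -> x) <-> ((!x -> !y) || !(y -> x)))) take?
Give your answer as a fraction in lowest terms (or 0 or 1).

1

x <-> x = 1/4 <-> 1/4 = 1
!(x <-> x) = !1 = 0
x <-> y = 1/4 <-> 3/4 = 1/4
z -> (x <-> y) = 1/4 -> 1/4 = 1
!(x <-> x) -> (z -> (x <-> y)) = 0 -> 1 = 1
x -> y = 1/4 -> 3/4 = 1
y -> x = 3/4 -> 1/4 = 1/4
(y -> x) <-> y = 1/4 <-> 3/4 = 1/4
(x -> y) -> ((y -> x) <-> y) = 1 -> 1/4 = 1/4
(!(x <-> x) -> (z -> (x <-> y))) <-> ((x -> y) -> ((y -> x) <-> y)) = 1 <-> 1/4 = 1/4
x || x = 1/4 || 1/4 = 1/4
!z = !1/4 = 0
(x || x) -> !z = 1/4 -> 0 = 0
y <-> ((x || x) -> !z) = 3/4 <-> 0 = 0
y || y = 3/4 || 3/4 = 3/4
!z = !1/4 = 0
(y || y) -> !z = 3/4 -> 0 = 0
!((y || y) -> !z) = !0 = 1
(y <-> ((x || x) -> !z)) <-> !((y || y) -> !z) = 0 <-> 1 = 0
((!(x <-> x) -> (z -> (x <-> y))) <-> ((x -> y) -> ((y -> x) <-> y))) -> ((y <-> ((x || x) -> !z)) <-> !((y || y) -> !z)) = 1/4 -> 0 = 0
x -> y = 1/4 -> 3/4 = 1
(x -> y) -> y = 1 -> 3/4 = 3/4
y -> z = 3/4 -> 1/4 = 1/4
!(y -> z) = !1/4 = 0
((x -> y) -> y) <-> !(y -> z) = 3/4 <-> 0 = 0
x -> z = 1/4 -> 1/4 = 1
(x -> z) -> z = 1 -> 1/4 = 1/4
!y = !3/4 = 0
y <-> !y = 3/4 <-> 0 = 0
((x -> z) -> z) <-> (y <-> !y) = 1/4 <-> 0 = 0
(((x -> y) -> y) <-> !(y -> z)) -> (((x -> z) -> z) <-> (y <-> !y)) = 0 -> 0 = 1
z || x = 1/4 || 1/4 = 1/4
(z || x) -> z = 1/4 -> 1/4 = 1
z -> y = 1/4 -> 3/4 = 1
(z -> y) || y = 1 || 3/4 = 1
((z || x) -> z) -> ((z -> y) || y) = 1 -> 1 = 1
!(((z || x) -> z) -> ((z -> y) || y)) = !1 = 0
((((x -> y) -> y) <-> !(y -> z)) -> (((x -> z) -> z) <-> (y <-> !y))) || !(((z || x) -> z) -> ((z -> y) || y)) = 1 || 0 = 1
z <-> x = 1/4 <-> 1/4 = 1
(z <-> x) -> x = 1 -> 1/4 = 1/4
!x = !1/4 = 0
!y = !3/4 = 0
!x -> !y = 0 -> 0 = 1
y -> x = 3/4 -> 1/4 = 1/4
!(y -> x) = !1/4 = 0
(!x -> !y) || !(y -> x) = 1 || 0 = 1
((z <-> x) -> x) <-> ((!x -> !y) || !(y -> x)) = 1/4 <-> 1 = 1/4
(((((x -> y) -> y) <-> !(y -> z)) -> (((x -> z) -> z) <-> (y <-> !y))) || !(((z || x) -> z) -> ((z -> y) || y))) <-> (((z <-> x) -> x) <-> ((!x -> !y) || !(y -> x))) = 1 <-> 1/4 = 1/4
(((!(x <-> x) -> (z -> (x <-> y))) <-> ((x -> y) -> ((y -> x) <-> y))) -> ((y <-> ((x || x) -> !z)) <-> !((y || y) -> !z))) -> ((((((x -> y) -> y) <-> !(y -> z)) -> (((x -> z) -> z) <-> (y <-> !y))) || !(((z || x) -> z) -> ((z -> y) || y))) <-> (((z <-> x) -> x) <-> ((!x -> !y) || !(y -> x)))) = 0 -> 1/4 = 1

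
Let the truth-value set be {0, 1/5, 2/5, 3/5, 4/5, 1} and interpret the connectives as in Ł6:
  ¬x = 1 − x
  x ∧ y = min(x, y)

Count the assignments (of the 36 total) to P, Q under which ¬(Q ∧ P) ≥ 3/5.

27

value 1: 11 assignments (counts)
value 4/5: 9 assignments (counts)
value 3/5: 7 assignments (counts)
value 2/5: 5 assignments
value 1/5: 3 assignments
value 0: 1 assignment
So 27 of the 36 assignments meet the threshold.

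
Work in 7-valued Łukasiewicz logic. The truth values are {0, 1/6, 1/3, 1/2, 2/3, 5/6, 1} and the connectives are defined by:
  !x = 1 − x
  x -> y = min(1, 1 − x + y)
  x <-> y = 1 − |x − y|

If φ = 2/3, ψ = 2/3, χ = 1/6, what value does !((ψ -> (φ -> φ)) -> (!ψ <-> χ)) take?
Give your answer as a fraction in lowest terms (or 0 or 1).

1/6

φ -> φ = 2/3 -> 2/3 = 1
ψ -> (φ -> φ) = 2/3 -> 1 = 1
!ψ = !2/3 = 1/3
!ψ <-> χ = 1/3 <-> 1/6 = 5/6
(ψ -> (φ -> φ)) -> (!ψ <-> χ) = 1 -> 5/6 = 5/6
!((ψ -> (φ -> φ)) -> (!ψ <-> χ)) = !5/6 = 1/6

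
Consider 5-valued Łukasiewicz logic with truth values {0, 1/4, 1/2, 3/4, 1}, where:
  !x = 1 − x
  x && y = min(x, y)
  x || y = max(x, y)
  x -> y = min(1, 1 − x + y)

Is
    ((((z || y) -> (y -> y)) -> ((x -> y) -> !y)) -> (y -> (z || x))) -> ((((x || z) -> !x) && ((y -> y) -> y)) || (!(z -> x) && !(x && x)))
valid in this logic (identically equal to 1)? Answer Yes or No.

Counterexample: take x = 0, y = 0, z = 0.
z || y = 0 || 0 = 0
y -> y = 0 -> 0 = 1
(z || y) -> (y -> y) = 0 -> 1 = 1
x -> y = 0 -> 0 = 1
!y = !0 = 1
(x -> y) -> !y = 1 -> 1 = 1
((z || y) -> (y -> y)) -> ((x -> y) -> !y) = 1 -> 1 = 1
z || x = 0 || 0 = 0
y -> (z || x) = 0 -> 0 = 1
(((z || y) -> (y -> y)) -> ((x -> y) -> !y)) -> (y -> (z || x)) = 1 -> 1 = 1
x || z = 0 || 0 = 0
!x = !0 = 1
(x || z) -> !x = 0 -> 1 = 1
y -> y = 0 -> 0 = 1
(y -> y) -> y = 1 -> 0 = 0
((x || z) -> !x) && ((y -> y) -> y) = 1 && 0 = 0
z -> x = 0 -> 0 = 1
!(z -> x) = !1 = 0
x && x = 0 && 0 = 0
!(x && x) = !0 = 1
!(z -> x) && !(x && x) = 0 && 1 = 0
(((x || z) -> !x) && ((y -> y) -> y)) || (!(z -> x) && !(x && x)) = 0 || 0 = 0
((((z || y) -> (y -> y)) -> ((x -> y) -> !y)) -> (y -> (z || x))) -> ((((x || z) -> !x) && ((y -> y) -> y)) || (!(z -> x) && !(x && x))) = 1 -> 0 = 0
This gives 0 ≠ 1.

No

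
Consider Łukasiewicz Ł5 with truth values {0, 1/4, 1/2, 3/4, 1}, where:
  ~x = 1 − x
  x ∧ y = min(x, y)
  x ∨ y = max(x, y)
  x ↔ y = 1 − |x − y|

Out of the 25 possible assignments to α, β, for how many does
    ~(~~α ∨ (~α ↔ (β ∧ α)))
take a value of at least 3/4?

6

value 1: 5 assignments (counts)
value 3/4: 1 assignment (counts)
value 1/2: 5 assignments
value 1/4: 5 assignments
value 0: 9 assignments
So 6 of the 25 assignments meet the threshold.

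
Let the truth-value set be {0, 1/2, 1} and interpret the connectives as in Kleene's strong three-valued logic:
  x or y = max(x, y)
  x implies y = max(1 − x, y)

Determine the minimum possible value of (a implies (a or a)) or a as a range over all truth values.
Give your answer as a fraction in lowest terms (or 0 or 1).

Take a = 1/2:
a or a = 1/2 or 1/2 = 1/2
a implies (a or a) = 1/2 implies 1/2 = 1/2
(a implies (a or a)) or a = 1/2 or 1/2 = 1/2
No assignment yields a value below 1/2, so this is the minimum.

1/2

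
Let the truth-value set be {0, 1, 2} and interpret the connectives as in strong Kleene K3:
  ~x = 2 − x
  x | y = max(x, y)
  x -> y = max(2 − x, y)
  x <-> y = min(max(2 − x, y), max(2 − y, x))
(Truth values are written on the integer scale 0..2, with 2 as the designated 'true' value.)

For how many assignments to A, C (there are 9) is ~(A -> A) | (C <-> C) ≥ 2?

6

A = 0, C = 0 ↦ 2  ≥
A = 0, C = 1 ↦ 1  <
A = 0, C = 2 ↦ 2  ≥
A = 1, C = 0 ↦ 2  ≥
A = 1, C = 1 ↦ 1  <
A = 1, C = 2 ↦ 2  ≥
A = 2, C = 0 ↦ 2  ≥
A = 2, C = 1 ↦ 1  <
A = 2, C = 2 ↦ 2  ≥
So 6 of the 9 assignments meet the threshold.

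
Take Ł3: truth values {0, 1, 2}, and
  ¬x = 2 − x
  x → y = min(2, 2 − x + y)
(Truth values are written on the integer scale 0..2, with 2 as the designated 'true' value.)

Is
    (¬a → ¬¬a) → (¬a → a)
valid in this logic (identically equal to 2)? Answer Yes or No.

a = 0 ↦ 2
a = 1 ↦ 2
a = 2 ↦ 2
Every assignment gives a value ≥ 2.

Yes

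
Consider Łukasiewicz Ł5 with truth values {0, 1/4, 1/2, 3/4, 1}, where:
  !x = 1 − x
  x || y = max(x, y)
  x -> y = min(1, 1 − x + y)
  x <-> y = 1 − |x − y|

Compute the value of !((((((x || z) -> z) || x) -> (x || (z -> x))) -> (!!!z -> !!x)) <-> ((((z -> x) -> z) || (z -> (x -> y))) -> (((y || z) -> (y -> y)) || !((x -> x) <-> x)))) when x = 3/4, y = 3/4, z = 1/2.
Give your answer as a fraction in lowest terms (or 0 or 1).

x || z = 3/4 || 1/2 = 3/4
(x || z) -> z = 3/4 -> 1/2 = 3/4
((x || z) -> z) || x = 3/4 || 3/4 = 3/4
z -> x = 1/2 -> 3/4 = 1
x || (z -> x) = 3/4 || 1 = 1
(((x || z) -> z) || x) -> (x || (z -> x)) = 3/4 -> 1 = 1
!z = !1/2 = 1/2
!!z = !1/2 = 1/2
!!!z = !1/2 = 1/2
!x = !3/4 = 1/4
!!x = !1/4 = 3/4
!!!z -> !!x = 1/2 -> 3/4 = 1
((((x || z) -> z) || x) -> (x || (z -> x))) -> (!!!z -> !!x) = 1 -> 1 = 1
z -> x = 1/2 -> 3/4 = 1
(z -> x) -> z = 1 -> 1/2 = 1/2
x -> y = 3/4 -> 3/4 = 1
z -> (x -> y) = 1/2 -> 1 = 1
((z -> x) -> z) || (z -> (x -> y)) = 1/2 || 1 = 1
y || z = 3/4 || 1/2 = 3/4
y -> y = 3/4 -> 3/4 = 1
(y || z) -> (y -> y) = 3/4 -> 1 = 1
x -> x = 3/4 -> 3/4 = 1
(x -> x) <-> x = 1 <-> 3/4 = 3/4
!((x -> x) <-> x) = !3/4 = 1/4
((y || z) -> (y -> y)) || !((x -> x) <-> x) = 1 || 1/4 = 1
(((z -> x) -> z) || (z -> (x -> y))) -> (((y || z) -> (y -> y)) || !((x -> x) <-> x)) = 1 -> 1 = 1
(((((x || z) -> z) || x) -> (x || (z -> x))) -> (!!!z -> !!x)) <-> ((((z -> x) -> z) || (z -> (x -> y))) -> (((y || z) -> (y -> y)) || !((x -> x) <-> x))) = 1 <-> 1 = 1
!((((((x || z) -> z) || x) -> (x || (z -> x))) -> (!!!z -> !!x)) <-> ((((z -> x) -> z) || (z -> (x -> y))) -> (((y || z) -> (y -> y)) || !((x -> x) <-> x)))) = !1 = 0

0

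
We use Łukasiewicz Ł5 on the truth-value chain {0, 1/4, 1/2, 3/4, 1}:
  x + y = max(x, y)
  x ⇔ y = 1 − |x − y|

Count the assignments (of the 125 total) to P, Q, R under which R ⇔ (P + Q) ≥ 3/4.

value 1: 25 assignments (counts)
value 3/4: 40 assignments (counts)
value 1/2: 30 assignments
value 1/4: 20 assignments
value 0: 10 assignments
So 65 of the 125 assignments meet the threshold.

65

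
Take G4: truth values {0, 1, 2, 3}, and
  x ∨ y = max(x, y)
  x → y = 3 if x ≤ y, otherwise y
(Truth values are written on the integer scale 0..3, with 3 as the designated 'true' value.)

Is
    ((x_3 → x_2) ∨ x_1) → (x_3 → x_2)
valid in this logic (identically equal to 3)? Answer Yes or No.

No

Counterexample: take x_1 = 1, x_2 = 0, x_3 = 1.
x_3 → x_2 = 1 → 0 = 0
(x_3 → x_2) ∨ x_1 = 0 ∨ 1 = 1
x_3 → x_2 = 1 → 0 = 0
((x_3 → x_2) ∨ x_1) → (x_3 → x_2) = 1 → 0 = 0
This gives 0 ≠ 3.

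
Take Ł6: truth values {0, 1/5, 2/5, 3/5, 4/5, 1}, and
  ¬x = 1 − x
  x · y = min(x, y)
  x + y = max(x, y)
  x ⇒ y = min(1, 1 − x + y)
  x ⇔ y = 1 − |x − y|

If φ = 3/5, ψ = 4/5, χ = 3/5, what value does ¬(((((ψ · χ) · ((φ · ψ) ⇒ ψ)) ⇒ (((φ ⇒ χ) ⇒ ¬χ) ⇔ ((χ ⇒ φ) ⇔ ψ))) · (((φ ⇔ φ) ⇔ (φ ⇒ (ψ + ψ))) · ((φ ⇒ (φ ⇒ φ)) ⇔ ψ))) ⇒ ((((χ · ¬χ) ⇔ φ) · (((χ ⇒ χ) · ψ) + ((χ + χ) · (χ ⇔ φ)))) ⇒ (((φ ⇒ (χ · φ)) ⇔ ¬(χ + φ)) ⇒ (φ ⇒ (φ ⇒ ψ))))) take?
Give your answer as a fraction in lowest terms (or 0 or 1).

ψ · χ = 4/5 · 3/5 = 3/5
φ · ψ = 3/5 · 4/5 = 3/5
(φ · ψ) ⇒ ψ = 3/5 ⇒ 4/5 = 1
(ψ · χ) · ((φ · ψ) ⇒ ψ) = 3/5 · 1 = 3/5
φ ⇒ χ = 3/5 ⇒ 3/5 = 1
¬χ = ¬3/5 = 2/5
(φ ⇒ χ) ⇒ ¬χ = 1 ⇒ 2/5 = 2/5
χ ⇒ φ = 3/5 ⇒ 3/5 = 1
(χ ⇒ φ) ⇔ ψ = 1 ⇔ 4/5 = 4/5
((φ ⇒ χ) ⇒ ¬χ) ⇔ ((χ ⇒ φ) ⇔ ψ) = 2/5 ⇔ 4/5 = 3/5
((ψ · χ) · ((φ · ψ) ⇒ ψ)) ⇒ (((φ ⇒ χ) ⇒ ¬χ) ⇔ ((χ ⇒ φ) ⇔ ψ)) = 3/5 ⇒ 3/5 = 1
φ ⇔ φ = 3/5 ⇔ 3/5 = 1
ψ + ψ = 4/5 + 4/5 = 4/5
φ ⇒ (ψ + ψ) = 3/5 ⇒ 4/5 = 1
(φ ⇔ φ) ⇔ (φ ⇒ (ψ + ψ)) = 1 ⇔ 1 = 1
φ ⇒ φ = 3/5 ⇒ 3/5 = 1
φ ⇒ (φ ⇒ φ) = 3/5 ⇒ 1 = 1
(φ ⇒ (φ ⇒ φ)) ⇔ ψ = 1 ⇔ 4/5 = 4/5
((φ ⇔ φ) ⇔ (φ ⇒ (ψ + ψ))) · ((φ ⇒ (φ ⇒ φ)) ⇔ ψ) = 1 · 4/5 = 4/5
(((ψ · χ) · ((φ · ψ) ⇒ ψ)) ⇒ (((φ ⇒ χ) ⇒ ¬χ) ⇔ ((χ ⇒ φ) ⇔ ψ))) · (((φ ⇔ φ) ⇔ (φ ⇒ (ψ + ψ))) · ((φ ⇒ (φ ⇒ φ)) ⇔ ψ)) = 1 · 4/5 = 4/5
¬χ = ¬3/5 = 2/5
χ · ¬χ = 3/5 · 2/5 = 2/5
(χ · ¬χ) ⇔ φ = 2/5 ⇔ 3/5 = 4/5
χ ⇒ χ = 3/5 ⇒ 3/5 = 1
(χ ⇒ χ) · ψ = 1 · 4/5 = 4/5
χ + χ = 3/5 + 3/5 = 3/5
χ ⇔ φ = 3/5 ⇔ 3/5 = 1
(χ + χ) · (χ ⇔ φ) = 3/5 · 1 = 3/5
((χ ⇒ χ) · ψ) + ((χ + χ) · (χ ⇔ φ)) = 4/5 + 3/5 = 4/5
((χ · ¬χ) ⇔ φ) · (((χ ⇒ χ) · ψ) + ((χ + χ) · (χ ⇔ φ))) = 4/5 · 4/5 = 4/5
χ · φ = 3/5 · 3/5 = 3/5
φ ⇒ (χ · φ) = 3/5 ⇒ 3/5 = 1
χ + φ = 3/5 + 3/5 = 3/5
¬(χ + φ) = ¬3/5 = 2/5
(φ ⇒ (χ · φ)) ⇔ ¬(χ + φ) = 1 ⇔ 2/5 = 2/5
φ ⇒ ψ = 3/5 ⇒ 4/5 = 1
φ ⇒ (φ ⇒ ψ) = 3/5 ⇒ 1 = 1
((φ ⇒ (χ · φ)) ⇔ ¬(χ + φ)) ⇒ (φ ⇒ (φ ⇒ ψ)) = 2/5 ⇒ 1 = 1
(((χ · ¬χ) ⇔ φ) · (((χ ⇒ χ) · ψ) + ((χ + χ) · (χ ⇔ φ)))) ⇒ (((φ ⇒ (χ · φ)) ⇔ ¬(χ + φ)) ⇒ (φ ⇒ (φ ⇒ ψ))) = 4/5 ⇒ 1 = 1
((((ψ · χ) · ((φ · ψ) ⇒ ψ)) ⇒ (((φ ⇒ χ) ⇒ ¬χ) ⇔ ((χ ⇒ φ) ⇔ ψ))) · (((φ ⇔ φ) ⇔ (φ ⇒ (ψ + ψ))) · ((φ ⇒ (φ ⇒ φ)) ⇔ ψ))) ⇒ ((((χ · ¬χ) ⇔ φ) · (((χ ⇒ χ) · ψ) + ((χ + χ) · (χ ⇔ φ)))) ⇒ (((φ ⇒ (χ · φ)) ⇔ ¬(χ + φ)) ⇒ (φ ⇒ (φ ⇒ ψ)))) = 4/5 ⇒ 1 = 1
¬(((((ψ · χ) · ((φ · ψ) ⇒ ψ)) ⇒ (((φ ⇒ χ) ⇒ ¬χ) ⇔ ((χ ⇒ φ) ⇔ ψ))) · (((φ ⇔ φ) ⇔ (φ ⇒ (ψ + ψ))) · ((φ ⇒ (φ ⇒ φ)) ⇔ ψ))) ⇒ ((((χ · ¬χ) ⇔ φ) · (((χ ⇒ χ) · ψ) + ((χ + χ) · (χ ⇔ φ)))) ⇒ (((φ ⇒ (χ · φ)) ⇔ ¬(χ + φ)) ⇒ (φ ⇒ (φ ⇒ ψ))))) = ¬1 = 0

0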